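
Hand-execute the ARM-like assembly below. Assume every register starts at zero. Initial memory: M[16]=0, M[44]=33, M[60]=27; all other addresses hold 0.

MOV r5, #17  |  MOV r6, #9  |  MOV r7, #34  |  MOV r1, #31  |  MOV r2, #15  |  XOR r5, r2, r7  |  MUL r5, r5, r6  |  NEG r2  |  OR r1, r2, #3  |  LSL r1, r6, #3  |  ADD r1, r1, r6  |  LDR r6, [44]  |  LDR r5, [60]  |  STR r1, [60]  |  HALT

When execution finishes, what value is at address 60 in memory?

r5=17
r6=9
r7=34
r1=31
r2=15
r5=15^34=45
r5=45*9=405
r2=-(15)=-15
r1=(-15)|3=-13
r1=9<<3=72
r1=72+9=81
r6=M[44]=33
r5=M[60]=27
STR r1, [60] → M[60]=81
halt.

81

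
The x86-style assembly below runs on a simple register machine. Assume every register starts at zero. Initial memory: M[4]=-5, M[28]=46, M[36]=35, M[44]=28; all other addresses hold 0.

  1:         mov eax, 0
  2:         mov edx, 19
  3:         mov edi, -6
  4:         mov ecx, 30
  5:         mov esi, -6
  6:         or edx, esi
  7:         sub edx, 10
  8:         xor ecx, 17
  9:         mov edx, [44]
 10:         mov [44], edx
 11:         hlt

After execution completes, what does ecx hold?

eax=0
edx=19
edi=-6
ecx=30
esi=-6
edx=19|(-6)=-5
edx=(-5)-10=-15
ecx=30^17=15
edx=M[44]=28
mov [44], edx → M[44]=28
halt.

15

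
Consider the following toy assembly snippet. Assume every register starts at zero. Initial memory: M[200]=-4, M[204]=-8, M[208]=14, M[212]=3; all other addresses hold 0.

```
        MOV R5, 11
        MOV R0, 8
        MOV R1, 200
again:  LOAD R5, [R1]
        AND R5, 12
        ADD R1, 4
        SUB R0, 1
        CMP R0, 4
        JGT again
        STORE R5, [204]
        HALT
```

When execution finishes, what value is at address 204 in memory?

0

R5=11
R0=8
R1=200
R5=M[200]=-4
R5=(-4)&12=12
R1=200+4=204
R0=8-1=7
CMP R0, 4  (cmp 7,4)
JGT again: taken
R5=M[204]=-8
R5=(-8)&12=8
R1=204+4=208
R0=7-1=6
CMP R0, 4  (cmp 6,4)
JGT again: taken
R5=M[208]=14
R5=14&12=12
R1=208+4=212
R0=6-1=5
CMP R0, 4  (cmp 5,4)
JGT again: taken
R5=M[212]=3
R5=3&12=0
R1=212+4=216
R0=5-1=4
CMP R0, 4  (cmp 4,4)
JGT again: not taken
STORE R5, [204] → M[204]=0
halt.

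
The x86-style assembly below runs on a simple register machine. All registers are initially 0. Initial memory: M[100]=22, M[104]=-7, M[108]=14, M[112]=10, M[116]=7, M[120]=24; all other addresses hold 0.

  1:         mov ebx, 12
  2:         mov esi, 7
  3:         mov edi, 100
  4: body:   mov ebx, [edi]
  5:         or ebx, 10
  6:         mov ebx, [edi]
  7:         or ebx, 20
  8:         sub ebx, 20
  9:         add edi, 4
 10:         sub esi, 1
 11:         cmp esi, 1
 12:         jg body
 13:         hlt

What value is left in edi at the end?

after mov ebx, 12: ebx=12
after mov esi, 7: esi=7
after mov edi, 100: edi=100
after mov ebx, [edi]: ebx=M[100]=22
after or ebx, 10: ebx=22|10=30
after mov ebx, [edi]: ebx=M[100]=22
after or ebx, 20: ebx=22|20=22
after sub ebx, 20: ebx=22-20=2
after add edi, 4: edi=100+4=104
after sub esi, 1: esi=7-1=6
cmp esi, 1  (cmp 6,1)
jg body: taken
after mov ebx, [edi]: ebx=M[104]=-7
after or ebx, 10: ebx=(-7)|10=-5
after mov ebx, [edi]: ebx=M[104]=-7
after or ebx, 20: ebx=(-7)|20=-3
after sub ebx, 20: ebx=(-3)-20=-23
after add edi, 4: edi=104+4=108
after sub esi, 1: esi=6-1=5
cmp esi, 1  (cmp 5,1)
jg body: taken
after mov ebx, [edi]: ebx=M[108]=14
after or ebx, 10: ebx=14|10=14
after mov ebx, [edi]: ebx=M[108]=14
after or ebx, 20: ebx=14|20=30
after sub ebx, 20: ebx=30-20=10
after add edi, 4: edi=108+4=112
after sub esi, 1: esi=5-1=4
cmp esi, 1  (cmp 4,1)
jg body: taken
after mov ebx, [edi]: ebx=M[112]=10
after or ebx, 10: ebx=10|10=10
after mov ebx, [edi]: ebx=M[112]=10
after or ebx, 20: ebx=10|20=30
after sub ebx, 20: ebx=30-20=10
after add edi, 4: edi=112+4=116
after sub esi, 1: esi=4-1=3
cmp esi, 1  (cmp 3,1)
jg body: taken
after mov ebx, [edi]: ebx=M[116]=7
after or ebx, 10: ebx=7|10=15
after mov ebx, [edi]: ebx=M[116]=7
after or ebx, 20: ebx=7|20=23
after sub ebx, 20: ebx=23-20=3
after add edi, 4: edi=116+4=120
after sub esi, 1: esi=3-1=2
cmp esi, 1  (cmp 2,1)
jg body: taken
after mov ebx, [edi]: ebx=M[120]=24
after or ebx, 10: ebx=24|10=26
after mov ebx, [edi]: ebx=M[120]=24
after or ebx, 20: ebx=24|20=28
after sub ebx, 20: ebx=28-20=8
after add edi, 4: edi=120+4=124
after sub esi, 1: esi=2-1=1
cmp esi, 1  (cmp 1,1)
jg body: not taken
halt.

124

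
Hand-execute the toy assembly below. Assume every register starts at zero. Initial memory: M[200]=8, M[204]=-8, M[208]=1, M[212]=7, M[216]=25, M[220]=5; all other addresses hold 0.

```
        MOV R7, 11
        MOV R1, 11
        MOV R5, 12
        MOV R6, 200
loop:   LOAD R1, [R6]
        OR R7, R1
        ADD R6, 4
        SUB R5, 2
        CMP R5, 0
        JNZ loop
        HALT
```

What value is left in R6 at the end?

224

R7=11
R1=11
R5=12
R6=200
R1=M[200]=8
R7=11|8=11
R6=200+4=204
R5=12-2=10
CMP R5, 0  (cmp 10,0)
JNZ loop: taken
R1=M[204]=-8
R7=11|(-8)=-5
R6=204+4=208
R5=10-2=8
CMP R5, 0  (cmp 8,0)
JNZ loop: taken
R1=M[208]=1
R7=(-5)|1=-5
R6=208+4=212
R5=8-2=6
CMP R5, 0  (cmp 6,0)
JNZ loop: taken
R1=M[212]=7
R7=(-5)|7=-1
R6=212+4=216
R5=6-2=4
CMP R5, 0  (cmp 4,0)
JNZ loop: taken
R1=M[216]=25
R7=(-1)|25=-1
R6=216+4=220
R5=4-2=2
CMP R5, 0  (cmp 2,0)
JNZ loop: taken
R1=M[220]=5
R7=(-1)|5=-1
R6=220+4=224
R5=2-2=0
CMP R5, 0  (cmp 0,0)
JNZ loop: not taken
halt.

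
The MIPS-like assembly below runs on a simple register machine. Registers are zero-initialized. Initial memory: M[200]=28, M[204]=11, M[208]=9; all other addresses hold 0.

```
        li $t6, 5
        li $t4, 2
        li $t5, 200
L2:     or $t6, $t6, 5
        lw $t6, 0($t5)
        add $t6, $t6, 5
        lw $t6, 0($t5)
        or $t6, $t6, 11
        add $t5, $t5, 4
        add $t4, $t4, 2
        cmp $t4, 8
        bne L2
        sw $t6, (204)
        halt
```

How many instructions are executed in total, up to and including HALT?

32

li $t6, 5 → $t6=5
li $t4, 2 → $t4=2
li $t5, 200 → $t5=200
or $t6, $t6, 5 → $t6=5|5=5
lw $t6, 0($t5) → $t6=M[200]=28
add $t6, $t6, 5 → $t6=28+5=33
lw $t6, 0($t5) → $t6=M[200]=28
or $t6, $t6, 11 → $t6=28|11=31
add $t5, $t5, 4 → $t5=200+4=204
add $t4, $t4, 2 → $t4=2+2=4
cmp $t4, 8  (cmp 4,8)
bne L2: taken
or $t6, $t6, 5 → $t6=31|5=31
lw $t6, 0($t5) → $t6=M[204]=11
add $t6, $t6, 5 → $t6=11+5=16
lw $t6, 0($t5) → $t6=M[204]=11
or $t6, $t6, 11 → $t6=11|11=11
add $t5, $t5, 4 → $t5=204+4=208
add $t4, $t4, 2 → $t4=4+2=6
cmp $t4, 8  (cmp 6,8)
bne L2: taken
or $t6, $t6, 5 → $t6=11|5=15
lw $t6, 0($t5) → $t6=M[208]=9
add $t6, $t6, 5 → $t6=9+5=14
lw $t6, 0($t5) → $t6=M[208]=9
or $t6, $t6, 11 → $t6=9|11=11
add $t5, $t5, 4 → $t5=208+4=212
add $t4, $t4, 2 → $t4=6+2=8
cmp $t4, 8  (cmp 8,8)
bne L2: not taken
sw $t6, (204) → M[204]=11
halt.
Total executed instructions: 32.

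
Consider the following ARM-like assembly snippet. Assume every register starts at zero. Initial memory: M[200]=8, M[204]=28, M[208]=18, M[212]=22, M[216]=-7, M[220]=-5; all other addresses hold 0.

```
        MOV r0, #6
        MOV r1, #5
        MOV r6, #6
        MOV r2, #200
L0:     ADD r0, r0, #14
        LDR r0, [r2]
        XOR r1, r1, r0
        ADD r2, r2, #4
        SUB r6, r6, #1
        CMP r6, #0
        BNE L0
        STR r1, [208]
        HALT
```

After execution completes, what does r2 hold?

r0=6
r1=5
r6=6
r2=200
r0=6+14=20
r0=M[200]=8
r1=5^8=13
r2=200+4=204
r6=6-1=5
CMP r6, #0  (cmp 5,0)
BNE L0: taken
r0=8+14=22
r0=M[204]=28
r1=13^28=17
r2=204+4=208
r6=5-1=4
CMP r6, #0  (cmp 4,0)
BNE L0: taken
r0=28+14=42
r0=M[208]=18
r1=17^18=3
r2=208+4=212
r6=4-1=3
CMP r6, #0  (cmp 3,0)
BNE L0: taken
r0=18+14=32
r0=M[212]=22
r1=3^22=21
r2=212+4=216
r6=3-1=2
CMP r6, #0  (cmp 2,0)
BNE L0: taken
r0=22+14=36
r0=M[216]=-7
r1=21^(-7)=-20
r2=216+4=220
r6=2-1=1
CMP r6, #0  (cmp 1,0)
BNE L0: taken
r0=(-7)+14=7
r0=M[220]=-5
r1=(-20)^(-5)=23
r2=220+4=224
r6=1-1=0
CMP r6, #0  (cmp 0,0)
BNE L0: not taken
STR r1, [208] → M[208]=23
halt.

224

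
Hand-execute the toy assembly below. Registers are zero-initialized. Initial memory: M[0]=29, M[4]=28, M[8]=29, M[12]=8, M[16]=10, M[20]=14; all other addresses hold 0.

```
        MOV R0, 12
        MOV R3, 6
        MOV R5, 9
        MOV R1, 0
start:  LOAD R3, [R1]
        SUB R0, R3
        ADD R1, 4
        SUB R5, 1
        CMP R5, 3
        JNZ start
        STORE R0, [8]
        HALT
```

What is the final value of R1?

24

after MOV R0, 12: R0=12
after MOV R3, 6: R3=6
after MOV R5, 9: R5=9
after MOV R1, 0: R1=0
after LOAD R3, [R1]: R3=M[0]=29
after SUB R0, R3: R0=12-29=-17
after ADD R1, 4: R1=0+4=4
after SUB R5, 1: R5=9-1=8
CMP R5, 3  (cmp 8,3)
JNZ start: taken
after LOAD R3, [R1]: R3=M[4]=28
after SUB R0, R3: R0=(-17)-28=-45
after ADD R1, 4: R1=4+4=8
after SUB R5, 1: R5=8-1=7
CMP R5, 3  (cmp 7,3)
JNZ start: taken
after LOAD R3, [R1]: R3=M[8]=29
after SUB R0, R3: R0=(-45)-29=-74
after ADD R1, 4: R1=8+4=12
after SUB R5, 1: R5=7-1=6
CMP R5, 3  (cmp 6,3)
JNZ start: taken
after LOAD R3, [R1]: R3=M[12]=8
after SUB R0, R3: R0=(-74)-8=-82
after ADD R1, 4: R1=12+4=16
after SUB R5, 1: R5=6-1=5
CMP R5, 3  (cmp 5,3)
JNZ start: taken
after LOAD R3, [R1]: R3=M[16]=10
after SUB R0, R3: R0=(-82)-10=-92
after ADD R1, 4: R1=16+4=20
after SUB R5, 1: R5=5-1=4
CMP R5, 3  (cmp 4,3)
JNZ start: taken
after LOAD R3, [R1]: R3=M[20]=14
after SUB R0, R3: R0=(-92)-14=-106
after ADD R1, 4: R1=20+4=24
after SUB R5, 1: R5=4-1=3
CMP R5, 3  (cmp 3,3)
JNZ start: not taken
STORE R0, [8] → M[8]=-106
halt.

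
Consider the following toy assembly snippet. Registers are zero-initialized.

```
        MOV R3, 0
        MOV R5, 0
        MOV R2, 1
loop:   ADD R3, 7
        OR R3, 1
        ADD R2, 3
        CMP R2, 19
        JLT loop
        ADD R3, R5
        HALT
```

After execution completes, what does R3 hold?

47

after MOV R3, 0: R3=0
after MOV R5, 0: R5=0
after MOV R2, 1: R2=1
after ADD R3, 7: R3=0+7=7
after OR R3, 1: R3=7|1=7
after ADD R2, 3: R2=1+3=4
CMP R2, 19  (cmp 4,19)
JLT loop: taken
after ADD R3, 7: R3=7+7=14
after OR R3, 1: R3=14|1=15
after ADD R2, 3: R2=4+3=7
CMP R2, 19  (cmp 7,19)
JLT loop: taken
after ADD R3, 7: R3=15+7=22
after OR R3, 1: R3=22|1=23
after ADD R2, 3: R2=7+3=10
CMP R2, 19  (cmp 10,19)
JLT loop: taken
after ADD R3, 7: R3=23+7=30
after OR R3, 1: R3=30|1=31
after ADD R2, 3: R2=10+3=13
CMP R2, 19  (cmp 13,19)
JLT loop: taken
after ADD R3, 7: R3=31+7=38
after OR R3, 1: R3=38|1=39
after ADD R2, 3: R2=13+3=16
CMP R2, 19  (cmp 16,19)
JLT loop: taken
after ADD R3, 7: R3=39+7=46
after OR R3, 1: R3=46|1=47
after ADD R2, 3: R2=16+3=19
CMP R2, 19  (cmp 19,19)
JLT loop: not taken
after ADD R3, R5: R3=47+0=47
halt.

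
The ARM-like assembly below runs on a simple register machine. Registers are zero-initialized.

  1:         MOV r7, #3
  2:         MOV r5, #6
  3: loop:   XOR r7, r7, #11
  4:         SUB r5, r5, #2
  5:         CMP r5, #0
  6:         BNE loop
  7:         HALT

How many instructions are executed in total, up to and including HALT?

r7=3
r5=6
r7=3^11=8
r5=6-2=4
CMP r5, #0  (cmp 4,0)
BNE loop: taken
r7=8^11=3
r5=4-2=2
CMP r5, #0  (cmp 2,0)
BNE loop: taken
r7=3^11=8
r5=2-2=0
CMP r5, #0  (cmp 0,0)
BNE loop: not taken
halt.
Total executed instructions: 15.

15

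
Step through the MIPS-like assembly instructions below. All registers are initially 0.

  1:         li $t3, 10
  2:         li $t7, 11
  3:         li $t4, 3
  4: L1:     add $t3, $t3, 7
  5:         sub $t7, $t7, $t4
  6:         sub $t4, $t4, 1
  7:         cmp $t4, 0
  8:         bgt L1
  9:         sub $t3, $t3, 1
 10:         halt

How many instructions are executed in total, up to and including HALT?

20

$t3=10
$t7=11
$t4=3
$t3=10+7=17
$t7=11-3=8
$t4=3-1=2
cmp $t4, 0  (cmp 2,0)
bgt L1: taken
$t3=17+7=24
$t7=8-2=6
$t4=2-1=1
cmp $t4, 0  (cmp 1,0)
bgt L1: taken
$t3=24+7=31
$t7=6-1=5
$t4=1-1=0
cmp $t4, 0  (cmp 0,0)
bgt L1: not taken
$t3=31-1=30
halt.
Total executed instructions: 20.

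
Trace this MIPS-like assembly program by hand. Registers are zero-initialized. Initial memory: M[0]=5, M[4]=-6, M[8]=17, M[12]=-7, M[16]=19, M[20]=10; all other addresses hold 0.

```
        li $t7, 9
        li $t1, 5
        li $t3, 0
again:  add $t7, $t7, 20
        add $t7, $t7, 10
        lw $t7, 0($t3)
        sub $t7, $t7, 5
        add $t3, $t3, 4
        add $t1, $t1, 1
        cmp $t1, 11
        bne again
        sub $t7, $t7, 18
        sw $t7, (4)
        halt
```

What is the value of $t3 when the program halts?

after li $t7, 9: $t7=9
after li $t1, 5: $t1=5
after li $t3, 0: $t3=0
after add $t7, $t7, 20: $t7=9+20=29
after add $t7, $t7, 10: $t7=29+10=39
after lw $t7, 0($t3): $t7=M[0]=5
after sub $t7, $t7, 5: $t7=5-5=0
after add $t3, $t3, 4: $t3=0+4=4
after add $t1, $t1, 1: $t1=5+1=6
cmp $t1, 11  (cmp 6,11)
bne again: taken
after add $t7, $t7, 20: $t7=0+20=20
after add $t7, $t7, 10: $t7=20+10=30
after lw $t7, 0($t3): $t7=M[4]=-6
after sub $t7, $t7, 5: $t7=(-6)-5=-11
after add $t3, $t3, 4: $t3=4+4=8
after add $t1, $t1, 1: $t1=6+1=7
cmp $t1, 11  (cmp 7,11)
bne again: taken
after add $t7, $t7, 20: $t7=(-11)+20=9
after add $t7, $t7, 10: $t7=9+10=19
after lw $t7, 0($t3): $t7=M[8]=17
after sub $t7, $t7, 5: $t7=17-5=12
after add $t3, $t3, 4: $t3=8+4=12
after add $t1, $t1, 1: $t1=7+1=8
cmp $t1, 11  (cmp 8,11)
bne again: taken
after add $t7, $t7, 20: $t7=12+20=32
after add $t7, $t7, 10: $t7=32+10=42
after lw $t7, 0($t3): $t7=M[12]=-7
after sub $t7, $t7, 5: $t7=(-7)-5=-12
after add $t3, $t3, 4: $t3=12+4=16
after add $t1, $t1, 1: $t1=8+1=9
cmp $t1, 11  (cmp 9,11)
bne again: taken
after add $t7, $t7, 20: $t7=(-12)+20=8
after add $t7, $t7, 10: $t7=8+10=18
after lw $t7, 0($t3): $t7=M[16]=19
after sub $t7, $t7, 5: $t7=19-5=14
after add $t3, $t3, 4: $t3=16+4=20
after add $t1, $t1, 1: $t1=9+1=10
cmp $t1, 11  (cmp 10,11)
bne again: taken
after add $t7, $t7, 20: $t7=14+20=34
after add $t7, $t7, 10: $t7=34+10=44
after lw $t7, 0($t3): $t7=M[20]=10
after sub $t7, $t7, 5: $t7=10-5=5
after add $t3, $t3, 4: $t3=20+4=24
after add $t1, $t1, 1: $t1=10+1=11
cmp $t1, 11  (cmp 11,11)
bne again: not taken
after sub $t7, $t7, 18: $t7=5-18=-13
sw $t7, (4) → M[4]=-13
halt.

24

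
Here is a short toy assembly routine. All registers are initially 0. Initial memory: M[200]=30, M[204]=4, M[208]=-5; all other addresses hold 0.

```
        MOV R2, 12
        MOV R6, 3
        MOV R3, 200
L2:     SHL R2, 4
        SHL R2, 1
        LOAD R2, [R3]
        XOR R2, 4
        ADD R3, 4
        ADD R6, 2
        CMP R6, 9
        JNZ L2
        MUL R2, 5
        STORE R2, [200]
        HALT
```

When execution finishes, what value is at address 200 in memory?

MOV R2, 12 → R2=12
MOV R6, 3 → R6=3
MOV R3, 200 → R3=200
SHL R2, 4 → R2=12<<4=192
SHL R2, 1 → R2=192<<1=384
LOAD R2, [R3] → R2=M[200]=30
XOR R2, 4 → R2=30^4=26
ADD R3, 4 → R3=200+4=204
ADD R6, 2 → R6=3+2=5
CMP R6, 9  (cmp 5,9)
JNZ L2: taken
SHL R2, 4 → R2=26<<4=416
SHL R2, 1 → R2=416<<1=832
LOAD R2, [R3] → R2=M[204]=4
XOR R2, 4 → R2=4^4=0
ADD R3, 4 → R3=204+4=208
ADD R6, 2 → R6=5+2=7
CMP R6, 9  (cmp 7,9)
JNZ L2: taken
SHL R2, 4 → R2=0<<4=0
SHL R2, 1 → R2=0<<1=0
LOAD R2, [R3] → R2=M[208]=-5
XOR R2, 4 → R2=(-5)^4=-1
ADD R3, 4 → R3=208+4=212
ADD R6, 2 → R6=7+2=9
CMP R6, 9  (cmp 9,9)
JNZ L2: not taken
MUL R2, 5 → R2=(-1)*5=-5
STORE R2, [200] → M[200]=-5
halt.

-5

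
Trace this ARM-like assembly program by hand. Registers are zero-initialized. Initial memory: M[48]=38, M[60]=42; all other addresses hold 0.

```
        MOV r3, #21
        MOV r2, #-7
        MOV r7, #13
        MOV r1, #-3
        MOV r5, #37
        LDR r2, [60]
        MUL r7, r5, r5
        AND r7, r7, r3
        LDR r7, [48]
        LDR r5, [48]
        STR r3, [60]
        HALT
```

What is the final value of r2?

42

MOV r3, #21 → r3=21
MOV r2, #-7 → r2=-7
MOV r7, #13 → r7=13
MOV r1, #-3 → r1=-3
MOV r5, #37 → r5=37
LDR r2, [60] → r2=M[60]=42
MUL r7, r5, r5 → r7=37*37=1369
AND r7, r7, r3 → r7=1369&21=17
LDR r7, [48] → r7=M[48]=38
LDR r5, [48] → r5=M[48]=38
STR r3, [60] → M[60]=21
halt.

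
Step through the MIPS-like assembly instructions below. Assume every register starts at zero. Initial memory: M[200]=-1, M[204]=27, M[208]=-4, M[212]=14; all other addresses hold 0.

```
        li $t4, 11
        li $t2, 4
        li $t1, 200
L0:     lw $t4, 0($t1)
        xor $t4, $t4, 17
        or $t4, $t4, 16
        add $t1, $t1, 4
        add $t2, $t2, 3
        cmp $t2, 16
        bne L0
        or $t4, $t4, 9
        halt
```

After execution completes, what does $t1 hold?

li $t4, 11 → $t4=11
li $t2, 4 → $t2=4
li $t1, 200 → $t1=200
lw $t4, 0($t1) → $t4=M[200]=-1
xor $t4, $t4, 17 → $t4=(-1)^17=-18
or $t4, $t4, 16 → $t4=(-18)|16=-2
add $t1, $t1, 4 → $t1=200+4=204
add $t2, $t2, 3 → $t2=4+3=7
cmp $t2, 16  (cmp 7,16)
bne L0: taken
lw $t4, 0($t1) → $t4=M[204]=27
xor $t4, $t4, 17 → $t4=27^17=10
or $t4, $t4, 16 → $t4=10|16=26
add $t1, $t1, 4 → $t1=204+4=208
add $t2, $t2, 3 → $t2=7+3=10
cmp $t2, 16  (cmp 10,16)
bne L0: taken
lw $t4, 0($t1) → $t4=M[208]=-4
xor $t4, $t4, 17 → $t4=(-4)^17=-19
or $t4, $t4, 16 → $t4=(-19)|16=-3
add $t1, $t1, 4 → $t1=208+4=212
add $t2, $t2, 3 → $t2=10+3=13
cmp $t2, 16  (cmp 13,16)
bne L0: taken
lw $t4, 0($t1) → $t4=M[212]=14
xor $t4, $t4, 17 → $t4=14^17=31
or $t4, $t4, 16 → $t4=31|16=31
add $t1, $t1, 4 → $t1=212+4=216
add $t2, $t2, 3 → $t2=13+3=16
cmp $t2, 16  (cmp 16,16)
bne L0: not taken
or $t4, $t4, 9 → $t4=31|9=31
halt.

216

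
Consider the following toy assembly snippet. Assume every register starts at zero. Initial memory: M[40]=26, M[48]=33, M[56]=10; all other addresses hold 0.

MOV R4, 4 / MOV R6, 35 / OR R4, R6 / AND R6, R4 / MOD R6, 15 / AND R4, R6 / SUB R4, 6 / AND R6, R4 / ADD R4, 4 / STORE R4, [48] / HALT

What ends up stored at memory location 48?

MOV R4, 4 → R4=4
MOV R6, 35 → R6=35
OR R4, R6 → R4=4|35=39
AND R6, R4 → R6=35&39=35
MOD R6, 15 → R6=35%15=5
AND R4, R6 → R4=39&5=5
SUB R4, 6 → R4=5-6=-1
AND R6, R4 → R6=5&(-1)=5
ADD R4, 4 → R4=(-1)+4=3
STORE R4, [48] → M[48]=3
halt.

3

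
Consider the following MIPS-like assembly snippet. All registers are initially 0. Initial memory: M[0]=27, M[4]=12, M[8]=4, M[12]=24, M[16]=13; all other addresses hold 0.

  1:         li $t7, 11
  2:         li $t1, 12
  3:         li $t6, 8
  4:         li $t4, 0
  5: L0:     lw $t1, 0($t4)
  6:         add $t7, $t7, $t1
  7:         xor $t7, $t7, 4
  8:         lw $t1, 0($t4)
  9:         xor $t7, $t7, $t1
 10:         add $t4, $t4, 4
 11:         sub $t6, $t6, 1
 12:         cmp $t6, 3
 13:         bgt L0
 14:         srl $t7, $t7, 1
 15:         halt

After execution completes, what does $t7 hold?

$t7=11
$t1=12
$t6=8
$t4=0
$t1=M[0]=27
$t7=11+27=38
$t7=38^4=34
$t1=M[0]=27
$t7=34^27=57
$t4=0+4=4
$t6=8-1=7
cmp $t6, 3  (cmp 7,3)
bgt L0: taken
$t1=M[4]=12
$t7=57+12=69
$t7=69^4=65
$t1=M[4]=12
$t7=65^12=77
$t4=4+4=8
$t6=7-1=6
cmp $t6, 3  (cmp 6,3)
bgt L0: taken
$t1=M[8]=4
$t7=77+4=81
$t7=81^4=85
$t1=M[8]=4
$t7=85^4=81
$t4=8+4=12
$t6=6-1=5
cmp $t6, 3  (cmp 5,3)
bgt L0: taken
$t1=M[12]=24
$t7=81+24=105
$t7=105^4=109
$t1=M[12]=24
$t7=109^24=117
$t4=12+4=16
$t6=5-1=4
cmp $t6, 3  (cmp 4,3)
bgt L0: taken
$t1=M[16]=13
$t7=117+13=130
$t7=130^4=134
$t1=M[16]=13
$t7=134^13=139
$t4=16+4=20
$t6=4-1=3
cmp $t6, 3  (cmp 3,3)
bgt L0: not taken
$t7=139>>1=69
halt.

69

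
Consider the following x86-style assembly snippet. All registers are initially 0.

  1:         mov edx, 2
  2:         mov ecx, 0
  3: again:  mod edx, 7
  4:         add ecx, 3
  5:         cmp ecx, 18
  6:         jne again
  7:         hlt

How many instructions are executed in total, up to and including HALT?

27

after mov edx, 2: edx=2
after mov ecx, 0: ecx=0
after mod edx, 7: edx=2%7=2
after add ecx, 3: ecx=0+3=3
cmp ecx, 18  (cmp 3,18)
jne again: taken
after mod edx, 7: edx=2%7=2
after add ecx, 3: ecx=3+3=6
cmp ecx, 18  (cmp 6,18)
jne again: taken
after mod edx, 7: edx=2%7=2
after add ecx, 3: ecx=6+3=9
cmp ecx, 18  (cmp 9,18)
jne again: taken
after mod edx, 7: edx=2%7=2
after add ecx, 3: ecx=9+3=12
cmp ecx, 18  (cmp 12,18)
jne again: taken
after mod edx, 7: edx=2%7=2
after add ecx, 3: ecx=12+3=15
cmp ecx, 18  (cmp 15,18)
jne again: taken
after mod edx, 7: edx=2%7=2
after add ecx, 3: ecx=15+3=18
cmp ecx, 18  (cmp 18,18)
jne again: not taken
halt.
Total executed instructions: 27.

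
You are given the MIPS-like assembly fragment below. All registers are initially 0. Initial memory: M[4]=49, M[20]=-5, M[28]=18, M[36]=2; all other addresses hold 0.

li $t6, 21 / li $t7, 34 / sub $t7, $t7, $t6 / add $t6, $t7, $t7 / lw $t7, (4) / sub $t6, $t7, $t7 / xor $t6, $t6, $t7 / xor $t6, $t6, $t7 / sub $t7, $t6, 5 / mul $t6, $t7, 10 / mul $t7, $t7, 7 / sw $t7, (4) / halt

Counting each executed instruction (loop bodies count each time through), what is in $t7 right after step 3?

13

after li $t6, 21: $t6=21
after li $t7, 34: $t7=34
after sub $t7, $t7, $t6: $t7=34-21=13
After step 3: $t7 = 13.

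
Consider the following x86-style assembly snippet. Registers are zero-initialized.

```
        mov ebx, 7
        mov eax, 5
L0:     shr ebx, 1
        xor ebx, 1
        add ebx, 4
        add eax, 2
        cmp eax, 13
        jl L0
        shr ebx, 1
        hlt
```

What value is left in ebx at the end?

3

mov ebx, 7 → ebx=7
mov eax, 5 → eax=5
shr ebx, 1 → ebx=7>>1=3
xor ebx, 1 → ebx=3^1=2
add ebx, 4 → ebx=2+4=6
add eax, 2 → eax=5+2=7
cmp eax, 13  (cmp 7,13)
jl L0: taken
shr ebx, 1 → ebx=6>>1=3
xor ebx, 1 → ebx=3^1=2
add ebx, 4 → ebx=2+4=6
add eax, 2 → eax=7+2=9
cmp eax, 13  (cmp 9,13)
jl L0: taken
shr ebx, 1 → ebx=6>>1=3
xor ebx, 1 → ebx=3^1=2
add ebx, 4 → ebx=2+4=6
add eax, 2 → eax=9+2=11
cmp eax, 13  (cmp 11,13)
jl L0: taken
shr ebx, 1 → ebx=6>>1=3
xor ebx, 1 → ebx=3^1=2
add ebx, 4 → ebx=2+4=6
add eax, 2 → eax=11+2=13
cmp eax, 13  (cmp 13,13)
jl L0: not taken
shr ebx, 1 → ebx=6>>1=3
halt.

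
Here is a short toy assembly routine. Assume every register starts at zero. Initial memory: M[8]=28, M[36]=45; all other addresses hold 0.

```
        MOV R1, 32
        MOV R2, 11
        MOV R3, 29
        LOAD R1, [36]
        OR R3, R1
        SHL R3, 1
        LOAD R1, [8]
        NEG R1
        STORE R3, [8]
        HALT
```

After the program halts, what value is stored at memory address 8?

122

R1=32
R2=11
R3=29
R1=M[36]=45
R3=29|45=61
R3=61<<1=122
R1=M[8]=28
R1=-(28)=-28
STORE R3, [8] → M[8]=122
halt.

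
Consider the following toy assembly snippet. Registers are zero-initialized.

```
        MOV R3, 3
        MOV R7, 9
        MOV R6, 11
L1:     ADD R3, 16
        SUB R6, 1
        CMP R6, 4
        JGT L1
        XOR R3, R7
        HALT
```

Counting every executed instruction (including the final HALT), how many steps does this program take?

MOV R3, 3 → R3=3
MOV R7, 9 → R7=9
MOV R6, 11 → R6=11
ADD R3, 16 → R3=3+16=19
SUB R6, 1 → R6=11-1=10
CMP R6, 4  (cmp 10,4)
JGT L1: taken
ADD R3, 16 → R3=19+16=35
SUB R6, 1 → R6=10-1=9
CMP R6, 4  (cmp 9,4)
JGT L1: taken
ADD R3, 16 → R3=35+16=51
SUB R6, 1 → R6=9-1=8
CMP R6, 4  (cmp 8,4)
JGT L1: taken
ADD R3, 16 → R3=51+16=67
SUB R6, 1 → R6=8-1=7
CMP R6, 4  (cmp 7,4)
JGT L1: taken
ADD R3, 16 → R3=67+16=83
SUB R6, 1 → R6=7-1=6
CMP R6, 4  (cmp 6,4)
JGT L1: taken
ADD R3, 16 → R3=83+16=99
SUB R6, 1 → R6=6-1=5
CMP R6, 4  (cmp 5,4)
JGT L1: taken
ADD R3, 16 → R3=99+16=115
SUB R6, 1 → R6=5-1=4
CMP R6, 4  (cmp 4,4)
JGT L1: not taken
XOR R3, R7 → R3=115^9=122
halt.
Total executed instructions: 33.

33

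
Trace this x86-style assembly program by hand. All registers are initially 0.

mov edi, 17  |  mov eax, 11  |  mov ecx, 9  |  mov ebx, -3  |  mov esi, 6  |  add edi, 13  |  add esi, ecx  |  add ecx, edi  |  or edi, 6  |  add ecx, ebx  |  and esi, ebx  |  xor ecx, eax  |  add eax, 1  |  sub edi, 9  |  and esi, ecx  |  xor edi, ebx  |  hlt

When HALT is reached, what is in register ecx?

mov edi, 17 → edi=17
mov eax, 11 → eax=11
mov ecx, 9 → ecx=9
mov ebx, -3 → ebx=-3
mov esi, 6 → esi=6
add edi, 13 → edi=17+13=30
add esi, ecx → esi=6+9=15
add ecx, edi → ecx=9+30=39
or edi, 6 → edi=30|6=30
add ecx, ebx → ecx=39+(-3)=36
and esi, ebx → esi=15&(-3)=13
xor ecx, eax → ecx=36^11=47
add eax, 1 → eax=11+1=12
sub edi, 9 → edi=30-9=21
and esi, ecx → esi=13&47=13
xor edi, ebx → edi=21^(-3)=-24
halt.

47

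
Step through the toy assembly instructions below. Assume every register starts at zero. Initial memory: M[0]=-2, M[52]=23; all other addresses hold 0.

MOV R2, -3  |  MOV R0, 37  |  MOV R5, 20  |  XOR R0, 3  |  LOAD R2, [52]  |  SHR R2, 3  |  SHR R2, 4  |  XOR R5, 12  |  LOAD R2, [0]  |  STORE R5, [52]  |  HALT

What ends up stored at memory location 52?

24

after MOV R2, -3: R2=-3
after MOV R0, 37: R0=37
after MOV R5, 20: R5=20
after XOR R0, 3: R0=37^3=38
after LOAD R2, [52]: R2=M[52]=23
after SHR R2, 3: R2=23>>3=2
after SHR R2, 4: R2=2>>4=0
after XOR R5, 12: R5=20^12=24
after LOAD R2, [0]: R2=M[0]=-2
STORE R5, [52] → M[52]=24
halt.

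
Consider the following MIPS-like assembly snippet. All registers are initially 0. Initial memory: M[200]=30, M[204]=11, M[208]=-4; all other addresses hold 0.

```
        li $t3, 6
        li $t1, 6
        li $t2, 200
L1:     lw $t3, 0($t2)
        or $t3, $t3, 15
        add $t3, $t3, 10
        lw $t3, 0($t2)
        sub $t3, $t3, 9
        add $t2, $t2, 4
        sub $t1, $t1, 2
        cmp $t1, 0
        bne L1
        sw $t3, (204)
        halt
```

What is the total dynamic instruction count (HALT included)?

li $t3, 6 → $t3=6
li $t1, 6 → $t1=6
li $t2, 200 → $t2=200
lw $t3, 0($t2) → $t3=M[200]=30
or $t3, $t3, 15 → $t3=30|15=31
add $t3, $t3, 10 → $t3=31+10=41
lw $t3, 0($t2) → $t3=M[200]=30
sub $t3, $t3, 9 → $t3=30-9=21
add $t2, $t2, 4 → $t2=200+4=204
sub $t1, $t1, 2 → $t1=6-2=4
cmp $t1, 0  (cmp 4,0)
bne L1: taken
lw $t3, 0($t2) → $t3=M[204]=11
or $t3, $t3, 15 → $t3=11|15=15
add $t3, $t3, 10 → $t3=15+10=25
lw $t3, 0($t2) → $t3=M[204]=11
sub $t3, $t3, 9 → $t3=11-9=2
add $t2, $t2, 4 → $t2=204+4=208
sub $t1, $t1, 2 → $t1=4-2=2
cmp $t1, 0  (cmp 2,0)
bne L1: taken
lw $t3, 0($t2) → $t3=M[208]=-4
or $t3, $t3, 15 → $t3=(-4)|15=-1
add $t3, $t3, 10 → $t3=(-1)+10=9
lw $t3, 0($t2) → $t3=M[208]=-4
sub $t3, $t3, 9 → $t3=(-4)-9=-13
add $t2, $t2, 4 → $t2=208+4=212
sub $t1, $t1, 2 → $t1=2-2=0
cmp $t1, 0  (cmp 0,0)
bne L1: not taken
sw $t3, (204) → M[204]=-13
halt.
Total executed instructions: 32.

32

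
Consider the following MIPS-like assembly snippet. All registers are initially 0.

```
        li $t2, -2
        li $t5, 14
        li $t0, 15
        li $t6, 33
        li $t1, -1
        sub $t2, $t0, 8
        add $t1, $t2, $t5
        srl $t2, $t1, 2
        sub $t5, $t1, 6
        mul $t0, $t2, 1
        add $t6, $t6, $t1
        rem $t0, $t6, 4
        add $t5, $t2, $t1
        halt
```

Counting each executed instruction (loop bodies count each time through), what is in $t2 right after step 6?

7

after li $t2, -2: $t2=-2
after li $t5, 14: $t5=14
after li $t0, 15: $t0=15
after li $t6, 33: $t6=33
after li $t1, -1: $t1=-1
after sub $t2, $t0, 8: $t2=15-8=7
After step 6: $t2 = 7.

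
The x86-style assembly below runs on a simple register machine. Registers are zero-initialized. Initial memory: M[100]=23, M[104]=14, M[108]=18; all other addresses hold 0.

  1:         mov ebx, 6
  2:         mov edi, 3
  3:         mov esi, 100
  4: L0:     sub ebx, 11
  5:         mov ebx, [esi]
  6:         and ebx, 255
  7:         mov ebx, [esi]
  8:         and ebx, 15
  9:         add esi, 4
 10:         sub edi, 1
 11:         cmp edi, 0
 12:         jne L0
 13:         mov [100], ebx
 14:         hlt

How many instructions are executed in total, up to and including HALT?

32

mov ebx, 6 → ebx=6
mov edi, 3 → edi=3
mov esi, 100 → esi=100
sub ebx, 11 → ebx=6-11=-5
mov ebx, [esi] → ebx=M[100]=23
and ebx, 255 → ebx=23&255=23
mov ebx, [esi] → ebx=M[100]=23
and ebx, 15 → ebx=23&15=7
add esi, 4 → esi=100+4=104
sub edi, 1 → edi=3-1=2
cmp edi, 0  (cmp 2,0)
jne L0: taken
sub ebx, 11 → ebx=7-11=-4
mov ebx, [esi] → ebx=M[104]=14
and ebx, 255 → ebx=14&255=14
mov ebx, [esi] → ebx=M[104]=14
and ebx, 15 → ebx=14&15=14
add esi, 4 → esi=104+4=108
sub edi, 1 → edi=2-1=1
cmp edi, 0  (cmp 1,0)
jne L0: taken
sub ebx, 11 → ebx=14-11=3
mov ebx, [esi] → ebx=M[108]=18
and ebx, 255 → ebx=18&255=18
mov ebx, [esi] → ebx=M[108]=18
and ebx, 15 → ebx=18&15=2
add esi, 4 → esi=108+4=112
sub edi, 1 → edi=1-1=0
cmp edi, 0  (cmp 0,0)
jne L0: not taken
mov [100], ebx → M[100]=2
halt.
Total executed instructions: 32.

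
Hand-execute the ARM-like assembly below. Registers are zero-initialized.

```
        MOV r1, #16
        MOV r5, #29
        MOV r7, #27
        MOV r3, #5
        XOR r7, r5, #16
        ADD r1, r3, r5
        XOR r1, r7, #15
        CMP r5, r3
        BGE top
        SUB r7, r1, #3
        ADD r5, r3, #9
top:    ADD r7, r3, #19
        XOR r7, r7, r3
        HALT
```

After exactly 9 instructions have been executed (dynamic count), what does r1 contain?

after MOV r1, #16: r1=16
after MOV r5, #29: r5=29
after MOV r7, #27: r7=27
after MOV r3, #5: r3=5
after XOR r7, r5, #16: r7=29^16=13
after ADD r1, r3, r5: r1=5+29=34
after XOR r1, r7, #15: r1=13^15=2
CMP r5, r3  (cmp 29,5)
BGE top: taken
After step 9: r1 = 2.

2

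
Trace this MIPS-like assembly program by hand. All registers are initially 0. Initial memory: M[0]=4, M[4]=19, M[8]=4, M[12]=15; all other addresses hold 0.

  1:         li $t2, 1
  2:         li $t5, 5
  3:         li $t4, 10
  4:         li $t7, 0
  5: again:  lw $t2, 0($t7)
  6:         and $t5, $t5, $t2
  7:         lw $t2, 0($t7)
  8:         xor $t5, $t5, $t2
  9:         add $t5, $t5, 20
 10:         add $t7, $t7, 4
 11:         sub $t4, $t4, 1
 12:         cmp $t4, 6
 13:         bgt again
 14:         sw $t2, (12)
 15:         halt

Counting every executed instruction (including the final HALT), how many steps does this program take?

42

$t2=1
$t5=5
$t4=10
$t7=0
$t2=M[0]=4
$t5=5&4=4
$t2=M[0]=4
$t5=4^4=0
$t5=0+20=20
$t7=0+4=4
$t4=10-1=9
cmp $t4, 6  (cmp 9,6)
bgt again: taken
$t2=M[4]=19
$t5=20&19=16
$t2=M[4]=19
$t5=16^19=3
$t5=3+20=23
$t7=4+4=8
$t4=9-1=8
cmp $t4, 6  (cmp 8,6)
bgt again: taken
$t2=M[8]=4
$t5=23&4=4
$t2=M[8]=4
$t5=4^4=0
$t5=0+20=20
$t7=8+4=12
$t4=8-1=7
cmp $t4, 6  (cmp 7,6)
bgt again: taken
$t2=M[12]=15
$t5=20&15=4
$t2=M[12]=15
$t5=4^15=11
$t5=11+20=31
$t7=12+4=16
$t4=7-1=6
cmp $t4, 6  (cmp 6,6)
bgt again: not taken
sw $t2, (12) → M[12]=15
halt.
Total executed instructions: 42.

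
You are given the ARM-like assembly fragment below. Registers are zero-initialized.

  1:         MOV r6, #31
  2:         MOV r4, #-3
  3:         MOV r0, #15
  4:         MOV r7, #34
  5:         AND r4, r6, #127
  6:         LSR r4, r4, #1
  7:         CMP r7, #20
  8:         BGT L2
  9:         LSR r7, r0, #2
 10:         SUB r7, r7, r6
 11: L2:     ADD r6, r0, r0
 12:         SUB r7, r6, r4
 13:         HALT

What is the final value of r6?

30

r6=31
r4=-3
r0=15
r7=34
r4=31&127=31
r4=31>>1=15
CMP r7, #20  (cmp 34,20)
BGT L2: taken
r6=15+15=30
r7=30-15=15
halt.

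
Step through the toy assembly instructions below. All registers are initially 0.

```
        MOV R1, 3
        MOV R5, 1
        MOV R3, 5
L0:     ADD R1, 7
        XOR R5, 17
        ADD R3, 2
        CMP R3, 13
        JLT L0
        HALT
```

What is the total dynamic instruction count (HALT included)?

24

after MOV R1, 3: R1=3
after MOV R5, 1: R5=1
after MOV R3, 5: R3=5
after ADD R1, 7: R1=3+7=10
after XOR R5, 17: R5=1^17=16
after ADD R3, 2: R3=5+2=7
CMP R3, 13  (cmp 7,13)
JLT L0: taken
after ADD R1, 7: R1=10+7=17
after XOR R5, 17: R5=16^17=1
after ADD R3, 2: R3=7+2=9
CMP R3, 13  (cmp 9,13)
JLT L0: taken
after ADD R1, 7: R1=17+7=24
after XOR R5, 17: R5=1^17=16
after ADD R3, 2: R3=9+2=11
CMP R3, 13  (cmp 11,13)
JLT L0: taken
after ADD R1, 7: R1=24+7=31
after XOR R5, 17: R5=16^17=1
after ADD R3, 2: R3=11+2=13
CMP R3, 13  (cmp 13,13)
JLT L0: not taken
halt.
Total executed instructions: 24.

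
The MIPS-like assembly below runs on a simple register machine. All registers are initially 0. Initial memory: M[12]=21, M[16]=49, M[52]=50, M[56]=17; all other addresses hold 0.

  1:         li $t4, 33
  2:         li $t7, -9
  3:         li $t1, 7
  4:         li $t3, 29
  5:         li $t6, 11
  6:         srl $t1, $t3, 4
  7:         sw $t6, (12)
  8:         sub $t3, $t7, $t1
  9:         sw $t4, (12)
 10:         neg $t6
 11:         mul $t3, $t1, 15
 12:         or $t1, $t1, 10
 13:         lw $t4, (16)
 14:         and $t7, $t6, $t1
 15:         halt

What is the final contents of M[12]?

$t4=33
$t7=-9
$t1=7
$t3=29
$t6=11
$t1=29>>4=1
sw $t6, (12) → M[12]=11
$t3=(-9)-1=-10
sw $t4, (12) → M[12]=33
$t6=-(11)=-11
$t3=1*15=15
$t1=1|10=11
$t4=M[16]=49
$t7=(-11)&11=1
halt.

33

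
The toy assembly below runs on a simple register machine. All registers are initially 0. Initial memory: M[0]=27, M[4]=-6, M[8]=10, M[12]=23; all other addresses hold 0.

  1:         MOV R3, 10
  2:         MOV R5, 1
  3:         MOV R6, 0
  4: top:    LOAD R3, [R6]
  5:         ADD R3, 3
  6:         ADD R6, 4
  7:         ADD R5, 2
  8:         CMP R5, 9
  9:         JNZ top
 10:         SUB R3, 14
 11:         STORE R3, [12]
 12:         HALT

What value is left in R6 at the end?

R3=10
R5=1
R6=0
R3=M[0]=27
R3=27+3=30
R6=0+4=4
R5=1+2=3
CMP R5, 9  (cmp 3,9)
JNZ top: taken
R3=M[4]=-6
R3=(-6)+3=-3
R6=4+4=8
R5=3+2=5
CMP R5, 9  (cmp 5,9)
JNZ top: taken
R3=M[8]=10
R3=10+3=13
R6=8+4=12
R5=5+2=7
CMP R5, 9  (cmp 7,9)
JNZ top: taken
R3=M[12]=23
R3=23+3=26
R6=12+4=16
R5=7+2=9
CMP R5, 9  (cmp 9,9)
JNZ top: not taken
R3=26-14=12
STORE R3, [12] → M[12]=12
halt.

16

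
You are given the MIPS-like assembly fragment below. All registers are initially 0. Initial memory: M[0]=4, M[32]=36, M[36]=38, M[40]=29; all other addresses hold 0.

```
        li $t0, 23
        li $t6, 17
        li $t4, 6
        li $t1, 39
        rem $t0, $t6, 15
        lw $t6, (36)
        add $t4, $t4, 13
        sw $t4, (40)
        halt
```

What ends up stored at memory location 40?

li $t0, 23 → $t0=23
li $t6, 17 → $t6=17
li $t4, 6 → $t4=6
li $t1, 39 → $t1=39
rem $t0, $t6, 15 → $t0=17%15=2
lw $t6, (36) → $t6=M[36]=38
add $t4, $t4, 13 → $t4=6+13=19
sw $t4, (40) → M[40]=19
halt.

19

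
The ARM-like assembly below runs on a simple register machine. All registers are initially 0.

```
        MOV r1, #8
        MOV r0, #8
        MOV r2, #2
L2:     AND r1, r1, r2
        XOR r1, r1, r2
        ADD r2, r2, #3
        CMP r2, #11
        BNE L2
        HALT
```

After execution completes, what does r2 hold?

11

MOV r1, #8 → r1=8
MOV r0, #8 → r0=8
MOV r2, #2 → r2=2
AND r1, r1, r2 → r1=8&2=0
XOR r1, r1, r2 → r1=0^2=2
ADD r2, r2, #3 → r2=2+3=5
CMP r2, #11  (cmp 5,11)
BNE L2: taken
AND r1, r1, r2 → r1=2&5=0
XOR r1, r1, r2 → r1=0^5=5
ADD r2, r2, #3 → r2=5+3=8
CMP r2, #11  (cmp 8,11)
BNE L2: taken
AND r1, r1, r2 → r1=5&8=0
XOR r1, r1, r2 → r1=0^8=8
ADD r2, r2, #3 → r2=8+3=11
CMP r2, #11  (cmp 11,11)
BNE L2: not taken
halt.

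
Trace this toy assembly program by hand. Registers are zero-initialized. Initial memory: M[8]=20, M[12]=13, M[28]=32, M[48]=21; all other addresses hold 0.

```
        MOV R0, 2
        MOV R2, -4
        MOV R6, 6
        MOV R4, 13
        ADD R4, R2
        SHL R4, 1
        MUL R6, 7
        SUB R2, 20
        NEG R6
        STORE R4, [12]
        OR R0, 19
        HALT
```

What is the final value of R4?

18

after MOV R0, 2: R0=2
after MOV R2, -4: R2=-4
after MOV R6, 6: R6=6
after MOV R4, 13: R4=13
after ADD R4, R2: R4=13+(-4)=9
after SHL R4, 1: R4=9<<1=18
after MUL R6, 7: R6=6*7=42
after SUB R2, 20: R2=(-4)-20=-24
after NEG R6: R6=-(42)=-42
STORE R4, [12] → M[12]=18
after OR R0, 19: R0=2|19=19
halt.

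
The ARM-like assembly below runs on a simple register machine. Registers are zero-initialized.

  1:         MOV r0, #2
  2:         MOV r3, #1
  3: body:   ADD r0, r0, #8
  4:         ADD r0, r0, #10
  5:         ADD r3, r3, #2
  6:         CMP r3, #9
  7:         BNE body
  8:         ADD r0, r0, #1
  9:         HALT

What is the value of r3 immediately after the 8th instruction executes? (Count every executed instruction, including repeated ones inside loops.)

r0=2
r3=1
r0=2+8=10
r0=10+10=20
r3=1+2=3
CMP r3, #9  (cmp 3,9)
BNE body: taken
r0=20+8=28
After step 8: r3 = 3.

3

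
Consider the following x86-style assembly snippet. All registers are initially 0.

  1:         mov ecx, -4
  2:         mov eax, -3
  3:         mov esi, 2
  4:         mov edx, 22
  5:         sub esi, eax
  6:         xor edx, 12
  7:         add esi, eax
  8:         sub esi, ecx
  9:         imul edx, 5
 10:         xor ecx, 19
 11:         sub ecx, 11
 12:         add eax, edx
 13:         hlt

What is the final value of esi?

after mov ecx, -4: ecx=-4
after mov eax, -3: eax=-3
after mov esi, 2: esi=2
after mov edx, 22: edx=22
after sub esi, eax: esi=2-(-3)=5
after xor edx, 12: edx=22^12=26
after add esi, eax: esi=5+(-3)=2
after sub esi, ecx: esi=2-(-4)=6
after imul edx, 5: edx=26*5=130
after xor ecx, 19: ecx=(-4)^19=-17
after sub ecx, 11: ecx=(-17)-11=-28
after add eax, edx: eax=(-3)+130=127
halt.

6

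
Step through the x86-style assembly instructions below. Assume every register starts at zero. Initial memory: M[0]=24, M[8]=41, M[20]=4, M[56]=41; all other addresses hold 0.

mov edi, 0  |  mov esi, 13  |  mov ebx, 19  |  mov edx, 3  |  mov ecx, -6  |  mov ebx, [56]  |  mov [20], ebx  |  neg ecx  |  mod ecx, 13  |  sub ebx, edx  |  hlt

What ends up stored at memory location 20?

edi=0
esi=13
ebx=19
edx=3
ecx=-6
ebx=M[56]=41
mov [20], ebx → M[20]=41
ecx=-(-6)=6
ecx=6%13=6
ebx=41-3=38
halt.

41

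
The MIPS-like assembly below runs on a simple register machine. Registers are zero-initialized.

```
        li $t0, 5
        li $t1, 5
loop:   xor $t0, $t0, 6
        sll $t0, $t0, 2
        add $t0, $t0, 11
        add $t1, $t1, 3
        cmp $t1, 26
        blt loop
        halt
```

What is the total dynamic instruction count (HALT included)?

45

li $t0, 5 → $t0=5
li $t1, 5 → $t1=5
xor $t0, $t0, 6 → $t0=5^6=3
sll $t0, $t0, 2 → $t0=3<<2=12
add $t0, $t0, 11 → $t0=12+11=23
add $t1, $t1, 3 → $t1=5+3=8
cmp $t1, 26  (cmp 8,26)
blt loop: taken
xor $t0, $t0, 6 → $t0=23^6=17
sll $t0, $t0, 2 → $t0=17<<2=68
add $t0, $t0, 11 → $t0=68+11=79
add $t1, $t1, 3 → $t1=8+3=11
cmp $t1, 26  (cmp 11,26)
blt loop: taken
xor $t0, $t0, 6 → $t0=79^6=73
sll $t0, $t0, 2 → $t0=73<<2=292
add $t0, $t0, 11 → $t0=292+11=303
add $t1, $t1, 3 → $t1=11+3=14
cmp $t1, 26  (cmp 14,26)
blt loop: taken
xor $t0, $t0, 6 → $t0=303^6=297
sll $t0, $t0, 2 → $t0=297<<2=1188
add $t0, $t0, 11 → $t0=1188+11=1199
add $t1, $t1, 3 → $t1=14+3=17
cmp $t1, 26  (cmp 17,26)
blt loop: taken
xor $t0, $t0, 6 → $t0=1199^6=1193
sll $t0, $t0, 2 → $t0=1193<<2=4772
add $t0, $t0, 11 → $t0=4772+11=4783
add $t1, $t1, 3 → $t1=17+3=20
cmp $t1, 26  (cmp 20,26)
blt loop: taken
xor $t0, $t0, 6 → $t0=4783^6=4777
sll $t0, $t0, 2 → $t0=4777<<2=19108
add $t0, $t0, 11 → $t0=19108+11=19119
add $t1, $t1, 3 → $t1=20+3=23
cmp $t1, 26  (cmp 23,26)
blt loop: taken
xor $t0, $t0, 6 → $t0=19119^6=19113
sll $t0, $t0, 2 → $t0=19113<<2=76452
add $t0, $t0, 11 → $t0=76452+11=76463
add $t1, $t1, 3 → $t1=23+3=26
cmp $t1, 26  (cmp 26,26)
blt loop: not taken
halt.
Total executed instructions: 45.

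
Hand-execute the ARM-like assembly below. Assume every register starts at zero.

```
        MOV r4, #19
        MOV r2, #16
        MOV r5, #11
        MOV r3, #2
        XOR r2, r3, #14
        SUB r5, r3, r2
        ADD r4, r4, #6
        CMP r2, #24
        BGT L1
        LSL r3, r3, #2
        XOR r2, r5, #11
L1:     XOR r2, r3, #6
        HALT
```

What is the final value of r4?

r4=19
r2=16
r5=11
r3=2
r2=2^14=12
r5=2-12=-10
r4=19+6=25
CMP r2, #24  (cmp 12,24)
BGT L1: not taken
r3=2<<2=8
r2=(-10)^11=-3
r2=8^6=14
halt.

25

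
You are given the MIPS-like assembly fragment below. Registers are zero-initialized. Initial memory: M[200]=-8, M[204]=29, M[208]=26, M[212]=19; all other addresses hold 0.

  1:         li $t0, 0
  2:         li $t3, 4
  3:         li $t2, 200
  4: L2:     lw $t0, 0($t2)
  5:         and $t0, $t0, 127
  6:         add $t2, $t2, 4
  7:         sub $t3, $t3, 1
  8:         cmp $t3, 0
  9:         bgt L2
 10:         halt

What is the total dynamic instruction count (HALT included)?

28

$t0=0
$t3=4
$t2=200
$t0=M[200]=-8
$t0=(-8)&127=120
$t2=200+4=204
$t3=4-1=3
cmp $t3, 0  (cmp 3,0)
bgt L2: taken
$t0=M[204]=29
$t0=29&127=29
$t2=204+4=208
$t3=3-1=2
cmp $t3, 0  (cmp 2,0)
bgt L2: taken
$t0=M[208]=26
$t0=26&127=26
$t2=208+4=212
$t3=2-1=1
cmp $t3, 0  (cmp 1,0)
bgt L2: taken
$t0=M[212]=19
$t0=19&127=19
$t2=212+4=216
$t3=1-1=0
cmp $t3, 0  (cmp 0,0)
bgt L2: not taken
halt.
Total executed instructions: 28.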